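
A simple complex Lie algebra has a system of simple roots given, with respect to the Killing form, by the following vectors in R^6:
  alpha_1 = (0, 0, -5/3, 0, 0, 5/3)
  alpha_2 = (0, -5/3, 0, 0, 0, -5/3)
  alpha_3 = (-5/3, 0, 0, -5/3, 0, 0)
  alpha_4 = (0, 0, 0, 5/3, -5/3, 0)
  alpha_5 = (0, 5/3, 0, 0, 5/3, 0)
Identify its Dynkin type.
A_5

Compute the Cartan integers a_ij = 2(alpha_i, alpha_j)/(alpha_j, alpha_j); the resulting 5x5 Cartan matrix is
[[2, -1, 0, 0, 0], [-1, 2, 0, 0, -1], [0, 0, 2, -1, 0], [0, 0, -1, 2, -1], [0, -1, 0, -1, 2]].
All simple roots have the same length, so the diagram is simply laced. The associated Dynkin diagram is a chain of 5 nodes with single edges (A_5), so the type is A_5 (the algebra sl(6)).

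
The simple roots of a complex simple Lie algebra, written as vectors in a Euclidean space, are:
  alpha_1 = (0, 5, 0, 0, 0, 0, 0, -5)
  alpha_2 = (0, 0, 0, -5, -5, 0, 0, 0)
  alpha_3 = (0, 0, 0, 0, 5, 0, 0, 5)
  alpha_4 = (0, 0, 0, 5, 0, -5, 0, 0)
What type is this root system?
Compute the Cartan integers a_ij = 2(alpha_i, alpha_j)/(alpha_j, alpha_j); the resulting 4x4 Cartan matrix is
[[2, 0, -1, 0], [0, 2, -1, -1], [-1, -1, 2, 0], [0, -1, 0, 2]].
All simple roots have the same length, so the diagram is simply laced. The associated Dynkin diagram is a chain of 4 nodes with single edges (A_4), so the type is A_4 (the algebra sl(5)).

A_4 (sl(5))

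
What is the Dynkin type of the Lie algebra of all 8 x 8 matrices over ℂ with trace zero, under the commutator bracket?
type A_7

This is sl(8), which has dimension 8^2 - 1 = 63 and rank 8 - 1 = 7 (a Cartan subalgebra is the diagonal traceless matrices). In the classification of classical Lie algebras, the special linear algebra sl(n+1) has type A_n; here n = 7, so the Dynkin diagram is a chain of 7 nodes with single edges (A_7). Hence the type is A_7.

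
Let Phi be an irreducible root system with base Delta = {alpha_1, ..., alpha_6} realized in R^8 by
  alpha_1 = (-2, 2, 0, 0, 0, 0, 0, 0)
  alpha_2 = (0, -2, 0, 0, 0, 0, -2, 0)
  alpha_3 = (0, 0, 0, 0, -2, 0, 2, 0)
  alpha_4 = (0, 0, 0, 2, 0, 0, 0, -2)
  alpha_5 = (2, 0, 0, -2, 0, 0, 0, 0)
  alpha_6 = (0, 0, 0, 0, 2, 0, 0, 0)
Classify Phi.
Compute the Cartan integers a_ij = 2(alpha_i, alpha_j)/(alpha_j, alpha_j); the resulting 6x6 Cartan matrix is
[[2, -1, 0, 0, -1, 0], [-1, 2, -1, 0, 0, 0], [0, -1, 2, 0, 0, -2], [0, 0, 0, 2, -1, 0], [-1, 0, 0, -1, 2, 0], [0, 0, -1, 0, 0, 2]].
The roots have two lengths (squared-length ratio 2:1); the short ones are alpha_{6}. The associated Dynkin diagram is a chain of 6 nodes with a double edge at one end; the terminal node there is the unique short simple root (B_6), so the type is B_6 (the algebra so(13)).

type B_6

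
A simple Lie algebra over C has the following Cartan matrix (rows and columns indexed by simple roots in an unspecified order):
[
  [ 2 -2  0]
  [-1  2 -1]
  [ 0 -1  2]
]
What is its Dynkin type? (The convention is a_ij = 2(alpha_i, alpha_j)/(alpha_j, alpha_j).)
The matrix has rank 3 with 2's on the diagonal. Reading the off-diagonal entries as Dynkin edges (a single edge where a_ij = a_ji = -1; a double or triple edge where a_ij * a_ji = 2 or 3), the diagram is a chain of 3 nodes with a double edge at one end; the terminal node there is the unique long simple root (C_3). One simple-root ordering that puts it in standard form is (alpha_3, alpha_2, alpha_1). So the algebra is type C_3, i.e. sp(6).

C_3 (sp(6))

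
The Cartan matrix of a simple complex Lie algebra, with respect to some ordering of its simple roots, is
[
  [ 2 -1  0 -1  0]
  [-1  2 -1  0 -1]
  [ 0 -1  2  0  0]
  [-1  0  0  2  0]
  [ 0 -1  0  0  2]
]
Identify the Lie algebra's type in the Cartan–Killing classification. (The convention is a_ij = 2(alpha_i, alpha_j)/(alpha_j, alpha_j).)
The matrix has rank 5 with 2's on the diagonal. Reading the off-diagonal entries as Dynkin edges (a single edge where a_ij = a_ji = -1; a double or triple edge where a_ij * a_ji = 2 or 3), the diagram is a chain of 3 nodes with a fork of two nodes at one end (D_5). One simple-root ordering that puts it in standard form is (alpha_4, alpha_1, alpha_2, alpha_5, alpha_3). So the algebra is type D_5, i.e. so(10).

D_5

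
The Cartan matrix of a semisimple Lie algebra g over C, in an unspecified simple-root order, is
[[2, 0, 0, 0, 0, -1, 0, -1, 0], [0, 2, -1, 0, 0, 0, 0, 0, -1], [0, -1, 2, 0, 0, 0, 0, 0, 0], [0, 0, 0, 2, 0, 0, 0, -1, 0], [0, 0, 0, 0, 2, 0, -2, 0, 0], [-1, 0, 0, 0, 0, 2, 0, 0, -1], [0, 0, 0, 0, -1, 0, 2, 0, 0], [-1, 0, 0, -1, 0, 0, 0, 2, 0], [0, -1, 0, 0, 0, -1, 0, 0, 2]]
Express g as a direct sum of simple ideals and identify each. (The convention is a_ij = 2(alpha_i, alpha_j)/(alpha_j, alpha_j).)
The diagram associated to this matrix has two connected components: the simple roots {alpha_1, alpha_2, alpha_3, alpha_4, alpha_6, alpha_8, alpha_9} form a chain of 7 nodes with single edges (A_7), and {alpha_5, alpha_7} form a chain of 2 nodes with a double edge at one end; the terminal node there is the unique short simple root (B_2). A semisimple Lie algebra decomposes uniquely as the direct sum of simple ideals, one per connected component of its Dynkin diagram, so g ≅ A_7 ⊕ B_2 (dimension 63 + 10 = 73).

A7 + B2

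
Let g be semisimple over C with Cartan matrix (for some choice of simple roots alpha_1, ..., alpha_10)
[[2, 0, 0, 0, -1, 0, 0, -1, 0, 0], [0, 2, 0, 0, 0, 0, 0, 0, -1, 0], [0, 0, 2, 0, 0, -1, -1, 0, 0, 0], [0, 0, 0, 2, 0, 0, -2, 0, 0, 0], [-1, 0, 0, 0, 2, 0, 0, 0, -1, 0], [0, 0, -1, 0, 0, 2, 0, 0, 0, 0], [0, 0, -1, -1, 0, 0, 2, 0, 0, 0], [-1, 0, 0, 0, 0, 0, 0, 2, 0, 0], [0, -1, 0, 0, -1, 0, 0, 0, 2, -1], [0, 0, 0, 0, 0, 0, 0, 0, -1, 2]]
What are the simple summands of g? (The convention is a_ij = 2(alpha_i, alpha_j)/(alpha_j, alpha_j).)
type C_4 + type D_6

The diagram associated to this matrix has two connected components: the simple roots {alpha_3, alpha_4, alpha_6, alpha_7} form a chain of 4 nodes with a double edge at one end; the terminal node there is the unique long simple root (C_4), and {alpha_1, alpha_2, alpha_5, alpha_8, alpha_9, alpha_10} form a chain of 4 nodes with a fork of two nodes at one end (D_6). A semisimple Lie algebra decomposes uniquely as the direct sum of simple ideals, one per connected component of its Dynkin diagram, so g ≅ C_4 ⊕ D_6 (dimension 36 + 66 = 102).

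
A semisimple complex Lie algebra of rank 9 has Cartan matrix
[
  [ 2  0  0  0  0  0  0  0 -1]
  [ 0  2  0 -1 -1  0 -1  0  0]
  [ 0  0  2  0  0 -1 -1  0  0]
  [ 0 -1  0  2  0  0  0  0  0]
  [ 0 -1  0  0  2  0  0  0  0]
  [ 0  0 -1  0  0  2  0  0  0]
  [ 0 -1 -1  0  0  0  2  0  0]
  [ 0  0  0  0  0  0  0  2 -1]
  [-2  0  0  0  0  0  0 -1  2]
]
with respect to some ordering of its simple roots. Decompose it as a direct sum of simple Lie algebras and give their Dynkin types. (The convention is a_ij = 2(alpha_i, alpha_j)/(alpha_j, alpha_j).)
B3 ⊕ D6

The diagram associated to this matrix has two connected components: the simple roots {alpha_1, alpha_8, alpha_9} form a chain of 3 nodes with a double edge at one end; the terminal node there is the unique short simple root (B_3), and {alpha_2, alpha_3, alpha_4, alpha_5, alpha_6, alpha_7} form a chain of 4 nodes with a fork of two nodes at one end (D_6). A semisimple Lie algebra decomposes uniquely as the direct sum of simple ideals, one per connected component of its Dynkin diagram, so g ≅ B_3 ⊕ D_6 (dimension 21 + 66 = 87).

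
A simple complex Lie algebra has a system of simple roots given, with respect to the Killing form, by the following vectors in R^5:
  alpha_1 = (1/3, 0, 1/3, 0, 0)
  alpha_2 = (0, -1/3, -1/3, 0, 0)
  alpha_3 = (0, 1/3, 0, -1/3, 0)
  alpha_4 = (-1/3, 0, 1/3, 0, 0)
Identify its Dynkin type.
D_4 (so(8))

Compute the Cartan integers a_ij = 2(alpha_i, alpha_j)/(alpha_j, alpha_j); the resulting 4x4 Cartan matrix is
[[2, -1, 0, 0], [-1, 2, -1, -1], [0, -1, 2, 0], [0, -1, 0, 2]].
All simple roots have the same length, so the diagram is simply laced. The associated Dynkin diagram is a chain of 2 nodes with a fork of two nodes at one end (D_4), so the type is D_4 (the algebra so(8)).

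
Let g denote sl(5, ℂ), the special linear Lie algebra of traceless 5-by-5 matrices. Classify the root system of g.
This is sl(5), which has dimension 5^2 - 1 = 24 and rank 5 - 1 = 4 (a Cartan subalgebra is the diagonal traceless matrices). In the classification of classical Lie algebras, the special linear algebra sl(n+1) has type A_n; here n = 4, so the Dynkin diagram is a chain of 4 nodes with single edges (A_4). Hence the type is A_4.

A4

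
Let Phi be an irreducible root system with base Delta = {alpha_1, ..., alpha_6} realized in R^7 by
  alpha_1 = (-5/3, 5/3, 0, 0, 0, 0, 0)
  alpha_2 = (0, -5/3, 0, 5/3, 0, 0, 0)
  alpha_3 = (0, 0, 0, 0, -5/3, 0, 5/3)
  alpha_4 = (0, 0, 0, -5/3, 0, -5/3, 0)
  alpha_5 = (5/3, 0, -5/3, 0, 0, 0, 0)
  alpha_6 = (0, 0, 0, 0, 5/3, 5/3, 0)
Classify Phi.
A_6

Compute the Cartan integers a_ij = 2(alpha_i, alpha_j)/(alpha_j, alpha_j); the resulting 6x6 Cartan matrix is
[[2, -1, 0, 0, -1, 0], [-1, 2, 0, -1, 0, 0], [0, 0, 2, 0, 0, -1], [0, -1, 0, 2, 0, -1], [-1, 0, 0, 0, 2, 0], [0, 0, -1, -1, 0, 2]].
All simple roots have the same length, so the diagram is simply laced. The associated Dynkin diagram is a chain of 6 nodes with single edges (A_6), so the type is A_6 (the algebra sl(7)).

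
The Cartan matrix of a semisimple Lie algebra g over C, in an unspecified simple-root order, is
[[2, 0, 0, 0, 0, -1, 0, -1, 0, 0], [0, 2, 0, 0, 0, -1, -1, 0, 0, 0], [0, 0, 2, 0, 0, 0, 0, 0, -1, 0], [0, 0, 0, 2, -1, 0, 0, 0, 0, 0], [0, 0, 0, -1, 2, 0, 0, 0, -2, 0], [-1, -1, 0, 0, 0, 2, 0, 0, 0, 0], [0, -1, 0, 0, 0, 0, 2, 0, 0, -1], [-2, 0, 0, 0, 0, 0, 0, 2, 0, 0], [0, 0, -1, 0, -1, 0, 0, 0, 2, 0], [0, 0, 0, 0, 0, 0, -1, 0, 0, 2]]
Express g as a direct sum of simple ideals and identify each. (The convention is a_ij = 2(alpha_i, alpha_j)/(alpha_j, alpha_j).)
The diagram associated to this matrix has two connected components: the simple roots {alpha_1, alpha_2, alpha_6, alpha_7, alpha_8, alpha_10} form a chain of 6 nodes with a double edge at one end; the terminal node there is the unique long simple root (C_6), and {alpha_3, alpha_4, alpha_5, alpha_9} form a chain of 4 nodes with a double edge between the middle two (F_4). A semisimple Lie algebra decomposes uniquely as the direct sum of simple ideals, one per connected component of its Dynkin diagram, so g ≅ C_6 ⊕ F_4 (dimension 78 + 52 = 130).

C_6 (sp(12)) ⊕ F_4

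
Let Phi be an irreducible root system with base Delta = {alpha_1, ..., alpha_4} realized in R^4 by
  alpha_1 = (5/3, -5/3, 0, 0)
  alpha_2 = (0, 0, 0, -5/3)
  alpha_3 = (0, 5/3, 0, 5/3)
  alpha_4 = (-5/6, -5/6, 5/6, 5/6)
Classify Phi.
type F_4

Compute the Cartan integers a_ij = 2(alpha_i, alpha_j)/(alpha_j, alpha_j); the resulting 4x4 Cartan matrix is
[[2, 0, -1, 0], [0, 2, -1, -1], [-1, -2, 2, 0], [0, -1, 0, 2]].
The roots have two lengths (squared-length ratio 2:1); the short ones are alpha_{2,4}. The associated Dynkin diagram is a chain of 4 nodes with a double edge between the middle two (F_4), so the type is F_4.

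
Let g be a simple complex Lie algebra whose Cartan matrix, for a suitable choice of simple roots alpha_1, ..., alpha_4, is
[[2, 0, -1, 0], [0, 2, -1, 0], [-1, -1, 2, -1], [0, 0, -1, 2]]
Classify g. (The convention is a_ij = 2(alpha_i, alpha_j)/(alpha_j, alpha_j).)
D4

The matrix has rank 4 with 2's on the diagonal. Reading the off-diagonal entries as Dynkin edges (a single edge where a_ij = a_ji = -1; a double or triple edge where a_ij * a_ji = 2 or 3), the diagram is a chain of 2 nodes with a fork of two nodes at one end (D_4). One simple-root ordering that puts it in standard form is (alpha_1, alpha_3, alpha_4, alpha_2). So the algebra is type D_4, i.e. so(8).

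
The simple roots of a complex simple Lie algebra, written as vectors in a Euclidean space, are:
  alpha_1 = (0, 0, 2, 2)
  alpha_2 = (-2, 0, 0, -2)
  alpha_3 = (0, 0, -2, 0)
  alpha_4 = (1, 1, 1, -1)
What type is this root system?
Compute the Cartan integers a_ij = 2(alpha_i, alpha_j)/(alpha_j, alpha_j); the resulting 4x4 Cartan matrix is
[[2, -1, -2, 0], [-1, 2, 0, 0], [-1, 0, 2, -1], [0, 0, -1, 2]].
The roots have two lengths (squared-length ratio 2:1); the short ones are alpha_{3,4}. The associated Dynkin diagram is a chain of 4 nodes with a double edge between the middle two (F_4), so the type is F_4.

F_4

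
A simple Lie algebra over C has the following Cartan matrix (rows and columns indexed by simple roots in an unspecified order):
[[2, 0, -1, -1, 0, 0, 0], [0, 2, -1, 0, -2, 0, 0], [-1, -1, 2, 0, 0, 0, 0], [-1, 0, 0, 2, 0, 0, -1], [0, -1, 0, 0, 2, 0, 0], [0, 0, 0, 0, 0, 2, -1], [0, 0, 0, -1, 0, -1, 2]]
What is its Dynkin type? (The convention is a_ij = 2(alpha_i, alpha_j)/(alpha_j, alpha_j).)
B_7 (so(15))

The matrix has rank 7 with 2's on the diagonal. Reading the off-diagonal entries as Dynkin edges (a single edge where a_ij = a_ji = -1; a double or triple edge where a_ij * a_ji = 2 or 3), the diagram is a chain of 7 nodes with a double edge at one end; the terminal node there is the unique short simple root (B_7). One simple-root ordering that puts it in standard form is (alpha_6, alpha_7, alpha_4, alpha_1, alpha_3, alpha_2, alpha_5). So the algebra is type B_7, i.e. so(15).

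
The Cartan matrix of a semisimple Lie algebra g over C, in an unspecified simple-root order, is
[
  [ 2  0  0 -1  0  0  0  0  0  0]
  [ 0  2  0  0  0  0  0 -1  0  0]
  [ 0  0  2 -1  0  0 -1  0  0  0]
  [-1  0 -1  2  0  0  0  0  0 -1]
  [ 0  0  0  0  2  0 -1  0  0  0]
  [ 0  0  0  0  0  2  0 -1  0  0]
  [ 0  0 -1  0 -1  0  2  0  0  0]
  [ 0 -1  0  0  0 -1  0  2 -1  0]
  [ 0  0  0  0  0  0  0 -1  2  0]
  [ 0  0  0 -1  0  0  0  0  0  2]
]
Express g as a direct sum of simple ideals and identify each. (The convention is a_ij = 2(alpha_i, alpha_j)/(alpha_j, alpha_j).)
The diagram associated to this matrix has two connected components: the simple roots {alpha_2, alpha_6, alpha_8, alpha_9} form a chain of 2 nodes with a fork of two nodes at one end (D_4), and {alpha_1, alpha_3, alpha_4, alpha_5, alpha_7, alpha_10} form a chain of 4 nodes with a fork of two nodes at one end (D_6). A semisimple Lie algebra decomposes uniquely as the direct sum of simple ideals, one per connected component of its Dynkin diagram, so g ≅ D_4 ⊕ D_6 (dimension 28 + 66 = 94).

D_4 + D_6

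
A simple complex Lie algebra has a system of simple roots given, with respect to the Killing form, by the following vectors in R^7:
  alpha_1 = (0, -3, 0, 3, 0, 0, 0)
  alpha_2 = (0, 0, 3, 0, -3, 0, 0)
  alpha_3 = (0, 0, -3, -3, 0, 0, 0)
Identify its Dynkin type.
A_3 (sl(4))

Compute the Cartan integers a_ij = 2(alpha_i, alpha_j)/(alpha_j, alpha_j); the resulting 3x3 Cartan matrix is
[[2, 0, -1], [0, 2, -1], [-1, -1, 2]].
All simple roots have the same length, so the diagram is simply laced. The associated Dynkin diagram is a chain of 3 nodes with single edges (A_3), so the type is A_3 (the algebra sl(4)).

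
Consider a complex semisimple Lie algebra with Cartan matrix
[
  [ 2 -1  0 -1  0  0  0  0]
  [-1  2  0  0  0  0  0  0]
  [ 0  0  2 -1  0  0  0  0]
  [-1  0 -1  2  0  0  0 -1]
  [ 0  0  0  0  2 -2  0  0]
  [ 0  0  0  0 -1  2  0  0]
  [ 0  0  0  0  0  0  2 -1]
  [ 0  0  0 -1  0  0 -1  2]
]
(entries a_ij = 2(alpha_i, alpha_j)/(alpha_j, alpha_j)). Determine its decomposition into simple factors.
B2 ⊕ E6

The diagram associated to this matrix has two connected components: the simple roots {alpha_5, alpha_6} form a chain of 2 nodes with a double edge at one end; the terminal node there is the unique short simple root (B_2), and {alpha_1, alpha_2, alpha_3, alpha_4, alpha_7, alpha_8} form a chain of 5 nodes with one extra node attached to the third node from one end (E_6). A semisimple Lie algebra decomposes uniquely as the direct sum of simple ideals, one per connected component of its Dynkin diagram, so g ≅ B_2 ⊕ E_6 (dimension 10 + 78 = 88).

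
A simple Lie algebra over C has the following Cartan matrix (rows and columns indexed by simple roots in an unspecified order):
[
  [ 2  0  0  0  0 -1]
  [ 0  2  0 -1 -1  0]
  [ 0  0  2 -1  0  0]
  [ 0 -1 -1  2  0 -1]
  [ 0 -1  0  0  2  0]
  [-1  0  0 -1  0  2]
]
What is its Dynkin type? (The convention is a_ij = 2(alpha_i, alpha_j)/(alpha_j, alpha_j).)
The matrix has rank 6 with 2's on the diagonal. Reading the off-diagonal entries as Dynkin edges (a single edge where a_ij = a_ji = -1; a double or triple edge where a_ij * a_ji = 2 or 3), the diagram is a chain of 5 nodes with one extra node attached to the third node from one end (E_6). One simple-root ordering that puts it in standard form is (alpha_5, alpha_3, alpha_2, alpha_4, alpha_6, alpha_1). So the algebra is type E_6.

E_6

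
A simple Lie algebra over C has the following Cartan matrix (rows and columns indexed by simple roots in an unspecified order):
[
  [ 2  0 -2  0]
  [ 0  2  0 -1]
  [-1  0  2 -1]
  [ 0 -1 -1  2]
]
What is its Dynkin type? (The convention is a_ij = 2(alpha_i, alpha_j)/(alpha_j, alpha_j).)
C_4

The matrix has rank 4 with 2's on the diagonal. Reading the off-diagonal entries as Dynkin edges (a single edge where a_ij = a_ji = -1; a double or triple edge where a_ij * a_ji = 2 or 3), the diagram is a chain of 4 nodes with a double edge at one end; the terminal node there is the unique long simple root (C_4). One simple-root ordering that puts it in standard form is (alpha_2, alpha_4, alpha_3, alpha_1). So the algebra is type C_4, i.e. sp(8).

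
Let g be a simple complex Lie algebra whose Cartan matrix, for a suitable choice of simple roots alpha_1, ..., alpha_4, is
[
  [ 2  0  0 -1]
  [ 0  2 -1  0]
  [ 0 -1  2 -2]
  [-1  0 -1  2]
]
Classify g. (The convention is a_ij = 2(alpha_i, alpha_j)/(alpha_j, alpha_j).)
F4

The matrix has rank 4 with 2's on the diagonal. Reading the off-diagonal entries as Dynkin edges (a single edge where a_ij = a_ji = -1; a double or triple edge where a_ij * a_ji = 2 or 3), the diagram is a chain of 4 nodes with a double edge between the middle two (F_4). One simple-root ordering that puts it in standard form is (alpha_2, alpha_3, alpha_4, alpha_1). So the algebra is type F_4.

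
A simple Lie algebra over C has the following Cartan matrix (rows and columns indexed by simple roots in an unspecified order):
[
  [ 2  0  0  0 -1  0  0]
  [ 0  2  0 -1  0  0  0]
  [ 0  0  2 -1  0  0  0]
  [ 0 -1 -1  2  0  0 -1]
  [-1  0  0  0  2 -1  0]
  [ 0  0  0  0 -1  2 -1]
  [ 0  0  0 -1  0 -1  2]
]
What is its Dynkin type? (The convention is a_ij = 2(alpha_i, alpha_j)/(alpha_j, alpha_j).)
The matrix has rank 7 with 2's on the diagonal. Reading the off-diagonal entries as Dynkin edges (a single edge where a_ij = a_ji = -1; a double or triple edge where a_ij * a_ji = 2 or 3), the diagram is a chain of 5 nodes with a fork of two nodes at one end (D_7). One simple-root ordering that puts it in standard form is (alpha_1, alpha_5, alpha_6, alpha_7, alpha_4, alpha_2, alpha_3). So the algebra is type D_7, i.e. so(14).

D7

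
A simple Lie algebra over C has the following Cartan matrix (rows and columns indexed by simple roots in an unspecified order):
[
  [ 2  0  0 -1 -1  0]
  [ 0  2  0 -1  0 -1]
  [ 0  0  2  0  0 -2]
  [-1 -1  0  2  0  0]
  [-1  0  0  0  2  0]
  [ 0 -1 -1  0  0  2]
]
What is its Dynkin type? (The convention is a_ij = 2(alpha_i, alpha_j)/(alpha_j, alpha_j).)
type C_6

The matrix has rank 6 with 2's on the diagonal. Reading the off-diagonal entries as Dynkin edges (a single edge where a_ij = a_ji = -1; a double or triple edge where a_ij * a_ji = 2 or 3), the diagram is a chain of 6 nodes with a double edge at one end; the terminal node there is the unique long simple root (C_6). One simple-root ordering that puts it in standard form is (alpha_5, alpha_1, alpha_4, alpha_2, alpha_6, alpha_3). So the algebra is type C_6, i.e. sp(12).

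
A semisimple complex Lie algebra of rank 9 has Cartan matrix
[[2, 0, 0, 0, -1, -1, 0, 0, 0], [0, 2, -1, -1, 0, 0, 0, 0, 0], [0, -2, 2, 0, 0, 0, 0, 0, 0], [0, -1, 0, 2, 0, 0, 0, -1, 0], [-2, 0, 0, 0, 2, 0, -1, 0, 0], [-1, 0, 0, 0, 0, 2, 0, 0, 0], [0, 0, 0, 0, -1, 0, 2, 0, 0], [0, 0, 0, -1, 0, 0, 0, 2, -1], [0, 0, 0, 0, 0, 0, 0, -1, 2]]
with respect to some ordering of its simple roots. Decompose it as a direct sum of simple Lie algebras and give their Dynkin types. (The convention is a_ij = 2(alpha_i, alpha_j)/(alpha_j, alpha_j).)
C_5 + F_4

The diagram associated to this matrix has two connected components: the simple roots {alpha_2, alpha_3, alpha_4, alpha_8, alpha_9} form a chain of 5 nodes with a double edge at one end; the terminal node there is the unique long simple root (C_5), and {alpha_1, alpha_5, alpha_6, alpha_7} form a chain of 4 nodes with a double edge between the middle two (F_4). A semisimple Lie algebra decomposes uniquely as the direct sum of simple ideals, one per connected component of its Dynkin diagram, so g ≅ C_5 ⊕ F_4 (dimension 55 + 52 = 107).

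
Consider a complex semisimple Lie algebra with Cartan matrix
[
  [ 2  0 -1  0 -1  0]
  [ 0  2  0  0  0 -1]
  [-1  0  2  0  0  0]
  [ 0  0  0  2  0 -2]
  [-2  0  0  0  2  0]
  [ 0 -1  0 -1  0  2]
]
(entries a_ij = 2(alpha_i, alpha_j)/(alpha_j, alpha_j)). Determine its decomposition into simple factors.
The diagram associated to this matrix has two connected components: the simple roots {alpha_1, alpha_3, alpha_5} form a chain of 3 nodes with a double edge at one end; the terminal node there is the unique long simple root (C_3), and {alpha_2, alpha_4, alpha_6} form a chain of 3 nodes with a double edge at one end; the terminal node there is the unique long simple root (C_3). A semisimple Lie algebra decomposes uniquely as the direct sum of simple ideals, one per connected component of its Dynkin diagram, so g ≅ C_3 ⊕ C_3 (dimension 21 + 21 = 42).

C_3 (sp(6)) ⊕ C_3 (sp(6))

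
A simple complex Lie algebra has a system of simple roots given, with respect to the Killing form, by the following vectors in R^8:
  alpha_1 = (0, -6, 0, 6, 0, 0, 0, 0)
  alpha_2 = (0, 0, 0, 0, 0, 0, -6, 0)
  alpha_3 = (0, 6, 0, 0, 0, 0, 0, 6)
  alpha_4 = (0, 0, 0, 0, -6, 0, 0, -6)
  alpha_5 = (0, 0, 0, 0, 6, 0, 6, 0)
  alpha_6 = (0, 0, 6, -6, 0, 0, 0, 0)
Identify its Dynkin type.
type B_6

Compute the Cartan integers a_ij = 2(alpha_i, alpha_j)/(alpha_j, alpha_j); the resulting 6x6 Cartan matrix is
[[2, 0, -1, 0, 0, -1], [0, 2, 0, 0, -1, 0], [-1, 0, 2, -1, 0, 0], [0, 0, -1, 2, -1, 0], [0, -2, 0, -1, 2, 0], [-1, 0, 0, 0, 0, 2]].
The roots have two lengths (squared-length ratio 2:1); the short ones are alpha_{2}. The associated Dynkin diagram is a chain of 6 nodes with a double edge at one end; the terminal node there is the unique short simple root (B_6), so the type is B_6 (the algebra so(13)).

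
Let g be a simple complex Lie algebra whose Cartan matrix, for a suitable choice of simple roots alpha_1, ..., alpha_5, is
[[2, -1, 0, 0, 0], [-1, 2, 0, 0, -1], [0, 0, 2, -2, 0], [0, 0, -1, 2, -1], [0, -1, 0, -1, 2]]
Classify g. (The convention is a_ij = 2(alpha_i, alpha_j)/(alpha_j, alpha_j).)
The matrix has rank 5 with 2's on the diagonal. Reading the off-diagonal entries as Dynkin edges (a single edge where a_ij = a_ji = -1; a double or triple edge where a_ij * a_ji = 2 or 3), the diagram is a chain of 5 nodes with a double edge at one end; the terminal node there is the unique long simple root (C_5). One simple-root ordering that puts it in standard form is (alpha_1, alpha_2, alpha_5, alpha_4, alpha_3). So the algebra is type C_5, i.e. sp(10).

type C_5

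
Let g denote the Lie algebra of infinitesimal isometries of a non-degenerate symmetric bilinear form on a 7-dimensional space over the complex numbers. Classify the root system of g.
This is so(7) with 7 odd, which has dimension 7(7-1)/2 = 21 and rank (7-1)/2 = 3. In the classification of classical Lie algebras, the orthogonal algebra so(2n+1) in an odd number of variables has type B_n; here n = 3, so the Dynkin diagram is a chain of 3 nodes with a double edge at one end; the terminal node there is the unique short simple root (B_3). Hence the type is B_3.

B3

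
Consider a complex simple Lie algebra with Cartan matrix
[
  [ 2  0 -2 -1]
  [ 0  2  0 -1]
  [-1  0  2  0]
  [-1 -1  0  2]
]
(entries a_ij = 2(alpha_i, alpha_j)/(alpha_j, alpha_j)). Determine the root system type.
B_4 (so(9))

The matrix has rank 4 with 2's on the diagonal. Reading the off-diagonal entries as Dynkin edges (a single edge where a_ij = a_ji = -1; a double or triple edge where a_ij * a_ji = 2 or 3), the diagram is a chain of 4 nodes with a double edge at one end; the terminal node there is the unique short simple root (B_4). One simple-root ordering that puts it in standard form is (alpha_2, alpha_4, alpha_1, alpha_3). So the algebra is type B_4, i.e. so(9).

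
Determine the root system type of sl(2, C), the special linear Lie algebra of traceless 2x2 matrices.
A1

This is sl(2), which has dimension 2^2 - 1 = 3 and rank 2 - 1 = 1 (a Cartan subalgebra is the diagonal traceless matrices). In the classification of classical Lie algebras, the special linear algebra sl(n+1) has type A_n; here n = 1, so the Dynkin diagram is a chain of 1 nodes with single edges (A_1). Hence the type is A_1.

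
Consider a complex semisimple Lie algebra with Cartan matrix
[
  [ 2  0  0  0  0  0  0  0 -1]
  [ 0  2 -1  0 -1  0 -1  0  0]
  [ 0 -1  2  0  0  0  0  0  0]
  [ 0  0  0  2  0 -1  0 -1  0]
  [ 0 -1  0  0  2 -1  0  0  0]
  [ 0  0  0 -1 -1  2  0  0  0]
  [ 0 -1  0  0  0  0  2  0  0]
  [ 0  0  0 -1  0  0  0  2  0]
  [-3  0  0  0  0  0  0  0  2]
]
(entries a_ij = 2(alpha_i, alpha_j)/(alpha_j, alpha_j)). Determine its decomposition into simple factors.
D_7 + G_2

The diagram associated to this matrix has two connected components: the simple roots {alpha_2, alpha_3, alpha_4, alpha_5, alpha_6, alpha_7, alpha_8} form a chain of 5 nodes with a fork of two nodes at one end (D_7), and {alpha_1, alpha_9} form two nodes joined by a triple edge (G_2). A semisimple Lie algebra decomposes uniquely as the direct sum of simple ideals, one per connected component of its Dynkin diagram, so g ≅ D_7 ⊕ G_2 (dimension 91 + 14 = 105).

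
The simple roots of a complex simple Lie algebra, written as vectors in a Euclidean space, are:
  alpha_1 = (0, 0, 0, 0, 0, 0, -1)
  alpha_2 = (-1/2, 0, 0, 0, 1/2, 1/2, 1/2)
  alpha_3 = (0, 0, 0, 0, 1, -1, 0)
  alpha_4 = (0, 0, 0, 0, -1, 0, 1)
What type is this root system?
type F_4

Compute the Cartan integers a_ij = 2(alpha_i, alpha_j)/(alpha_j, alpha_j); the resulting 4x4 Cartan matrix is
[[2, -1, 0, -1], [-1, 2, 0, 0], [0, 0, 2, -1], [-2, 0, -1, 2]].
The roots have two lengths (squared-length ratio 2:1); the short ones are alpha_{1,2}. The associated Dynkin diagram is a chain of 4 nodes with a double edge between the middle two (F_4), so the type is F_4.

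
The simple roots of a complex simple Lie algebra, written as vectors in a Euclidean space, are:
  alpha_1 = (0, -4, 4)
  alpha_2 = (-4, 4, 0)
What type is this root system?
type A_2

Compute the Cartan integers a_ij = 2(alpha_i, alpha_j)/(alpha_j, alpha_j); the resulting 2x2 Cartan matrix is
[[2, -1], [-1, 2]].
All simple roots have the same length, so the diagram is simply laced. The associated Dynkin diagram is a chain of 2 nodes with single edges (A_2), so the type is A_2 (the algebra sl(3)).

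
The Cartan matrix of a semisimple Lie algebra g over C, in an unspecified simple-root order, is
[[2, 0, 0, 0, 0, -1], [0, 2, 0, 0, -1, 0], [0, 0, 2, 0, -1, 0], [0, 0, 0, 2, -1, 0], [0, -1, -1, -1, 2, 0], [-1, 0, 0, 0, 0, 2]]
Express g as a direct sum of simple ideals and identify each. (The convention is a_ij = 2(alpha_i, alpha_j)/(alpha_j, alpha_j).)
The diagram associated to this matrix has two connected components: the simple roots {alpha_1, alpha_6} form a chain of 2 nodes with single edges (A_2), and {alpha_2, alpha_3, alpha_4, alpha_5} form a chain of 2 nodes with a fork of two nodes at one end (D_4). A semisimple Lie algebra decomposes uniquely as the direct sum of simple ideals, one per connected component of its Dynkin diagram, so g ≅ A_2 ⊕ D_4 (dimension 8 + 28 = 36).

type A_2 + type D_4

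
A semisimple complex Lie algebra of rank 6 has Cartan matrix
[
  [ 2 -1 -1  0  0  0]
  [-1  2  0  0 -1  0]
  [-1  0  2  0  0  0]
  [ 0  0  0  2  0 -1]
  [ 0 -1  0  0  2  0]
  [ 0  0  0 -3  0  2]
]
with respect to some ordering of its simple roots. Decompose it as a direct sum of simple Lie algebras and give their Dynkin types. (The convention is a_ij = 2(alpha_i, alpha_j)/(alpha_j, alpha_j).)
A_4 + G_2

The diagram associated to this matrix has two connected components: the simple roots {alpha_1, alpha_2, alpha_3, alpha_5} form a chain of 4 nodes with single edges (A_4), and {alpha_4, alpha_6} form two nodes joined by a triple edge (G_2). A semisimple Lie algebra decomposes uniquely as the direct sum of simple ideals, one per connected component of its Dynkin diagram, so g ≅ A_4 ⊕ G_2 (dimension 24 + 14 = 38).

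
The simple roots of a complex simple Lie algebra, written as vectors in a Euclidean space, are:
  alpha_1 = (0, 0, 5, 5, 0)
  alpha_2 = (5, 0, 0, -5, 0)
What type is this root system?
A2

Compute the Cartan integers a_ij = 2(alpha_i, alpha_j)/(alpha_j, alpha_j); the resulting 2x2 Cartan matrix is
[[2, -1], [-1, 2]].
All simple roots have the same length, so the diagram is simply laced. The associated Dynkin diagram is a chain of 2 nodes with single edges (A_2), so the type is A_2 (the algebra sl(3)).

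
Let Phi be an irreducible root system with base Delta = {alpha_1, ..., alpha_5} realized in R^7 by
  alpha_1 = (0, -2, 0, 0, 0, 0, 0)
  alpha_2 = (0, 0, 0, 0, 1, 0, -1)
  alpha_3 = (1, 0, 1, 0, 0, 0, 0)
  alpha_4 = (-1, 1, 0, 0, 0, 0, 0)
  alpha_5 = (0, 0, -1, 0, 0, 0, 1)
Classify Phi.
Compute the Cartan integers a_ij = 2(alpha_i, alpha_j)/(alpha_j, alpha_j); the resulting 5x5 Cartan matrix is
[[2, 0, 0, -2, 0], [0, 2, 0, 0, -1], [0, 0, 2, -1, -1], [-1, 0, -1, 2, 0], [0, -1, -1, 0, 2]].
The roots have two lengths (squared-length ratio 2:1); the short ones are alpha_{2,3,4,5}. The associated Dynkin diagram is a chain of 5 nodes with a double edge at one end; the terminal node there is the unique long simple root (C_5), so the type is C_5 (the algebra sp(10)).

C_5 (sp(10))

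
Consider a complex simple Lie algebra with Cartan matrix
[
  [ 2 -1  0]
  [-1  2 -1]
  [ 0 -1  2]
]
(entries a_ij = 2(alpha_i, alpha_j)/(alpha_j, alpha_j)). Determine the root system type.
A_3 (sl(4))

The matrix has rank 3 with 2's on the diagonal. Reading the off-diagonal entries as Dynkin edges (a single edge where a_ij = a_ji = -1; a double or triple edge where a_ij * a_ji = 2 or 3), the diagram is a chain of 3 nodes with single edges (A_3). One simple-root ordering that puts it in standard form is (alpha_3, alpha_2, alpha_1). So the algebra is type A_3, i.e. sl(4).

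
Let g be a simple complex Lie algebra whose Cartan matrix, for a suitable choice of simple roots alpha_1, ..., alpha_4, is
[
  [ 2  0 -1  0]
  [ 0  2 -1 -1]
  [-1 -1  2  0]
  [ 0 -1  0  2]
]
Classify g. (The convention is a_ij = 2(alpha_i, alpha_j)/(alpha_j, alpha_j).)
The matrix has rank 4 with 2's on the diagonal. Reading the off-diagonal entries as Dynkin edges (a single edge where a_ij = a_ji = -1; a double or triple edge where a_ij * a_ji = 2 or 3), the diagram is a chain of 4 nodes with single edges (A_4). One simple-root ordering that puts it in standard form is (alpha_1, alpha_3, alpha_2, alpha_4). So the algebra is type A_4, i.e. sl(5).

type A_4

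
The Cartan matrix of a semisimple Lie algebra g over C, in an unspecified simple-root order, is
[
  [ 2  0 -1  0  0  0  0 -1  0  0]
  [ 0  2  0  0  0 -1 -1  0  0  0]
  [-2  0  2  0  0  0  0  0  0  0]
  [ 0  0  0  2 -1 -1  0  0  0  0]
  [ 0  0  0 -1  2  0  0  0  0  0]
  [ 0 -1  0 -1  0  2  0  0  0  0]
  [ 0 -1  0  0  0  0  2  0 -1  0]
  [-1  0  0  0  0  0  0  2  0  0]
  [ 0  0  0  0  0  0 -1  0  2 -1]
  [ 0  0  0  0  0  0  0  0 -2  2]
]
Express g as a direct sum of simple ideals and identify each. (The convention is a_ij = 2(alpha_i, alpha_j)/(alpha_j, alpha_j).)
type C_3 ⊕ type C_7

The diagram associated to this matrix has two connected components: the simple roots {alpha_1, alpha_3, alpha_8} form a chain of 3 nodes with a double edge at one end; the terminal node there is the unique long simple root (C_3), and {alpha_2, alpha_4, alpha_5, alpha_6, alpha_7, alpha_9, alpha_10} form a chain of 7 nodes with a double edge at one end; the terminal node there is the unique long simple root (C_7). A semisimple Lie algebra decomposes uniquely as the direct sum of simple ideals, one per connected component of its Dynkin diagram, so g ≅ C_3 ⊕ C_7 (dimension 21 + 105 = 126).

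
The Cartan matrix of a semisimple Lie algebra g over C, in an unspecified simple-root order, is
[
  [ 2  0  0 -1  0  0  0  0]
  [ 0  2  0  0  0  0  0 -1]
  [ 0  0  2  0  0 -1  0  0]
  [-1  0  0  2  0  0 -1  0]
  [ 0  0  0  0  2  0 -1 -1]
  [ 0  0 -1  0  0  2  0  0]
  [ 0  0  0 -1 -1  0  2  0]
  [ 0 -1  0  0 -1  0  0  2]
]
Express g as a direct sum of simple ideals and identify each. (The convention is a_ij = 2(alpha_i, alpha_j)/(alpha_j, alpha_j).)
The diagram associated to this matrix has two connected components: the simple roots {alpha_3, alpha_6} form a chain of 2 nodes with single edges (A_2), and {alpha_1, alpha_2, alpha_4, alpha_5, alpha_7, alpha_8} form a chain of 6 nodes with single edges (A_6). A semisimple Lie algebra decomposes uniquely as the direct sum of simple ideals, one per connected component of its Dynkin diagram, so g ≅ A_2 ⊕ A_6 (dimension 8 + 48 = 56).

A_2 (sl(3)) ⊕ A_6 (sl(7))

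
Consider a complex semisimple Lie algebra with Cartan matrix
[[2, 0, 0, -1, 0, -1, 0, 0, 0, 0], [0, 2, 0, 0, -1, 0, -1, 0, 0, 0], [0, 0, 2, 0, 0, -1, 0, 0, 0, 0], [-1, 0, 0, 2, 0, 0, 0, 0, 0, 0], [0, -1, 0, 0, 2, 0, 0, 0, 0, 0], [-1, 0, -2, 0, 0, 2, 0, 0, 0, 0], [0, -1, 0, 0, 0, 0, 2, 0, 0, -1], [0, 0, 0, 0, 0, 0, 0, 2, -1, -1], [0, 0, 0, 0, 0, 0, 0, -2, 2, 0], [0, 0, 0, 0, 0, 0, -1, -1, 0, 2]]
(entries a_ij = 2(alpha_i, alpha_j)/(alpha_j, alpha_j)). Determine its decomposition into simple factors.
B_4 + C_6

The diagram associated to this matrix has two connected components: the simple roots {alpha_1, alpha_3, alpha_4, alpha_6} form a chain of 4 nodes with a double edge at one end; the terminal node there is the unique short simple root (B_4), and {alpha_2, alpha_5, alpha_7, alpha_8, alpha_9, alpha_10} form a chain of 6 nodes with a double edge at one end; the terminal node there is the unique long simple root (C_6). A semisimple Lie algebra decomposes uniquely as the direct sum of simple ideals, one per connected component of its Dynkin diagram, so g ≅ B_4 ⊕ C_6 (dimension 36 + 78 = 114).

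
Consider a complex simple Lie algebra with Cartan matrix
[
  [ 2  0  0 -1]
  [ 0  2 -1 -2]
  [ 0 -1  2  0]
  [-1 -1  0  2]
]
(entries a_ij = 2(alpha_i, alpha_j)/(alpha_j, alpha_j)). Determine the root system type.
F_4

The matrix has rank 4 with 2's on the diagonal. Reading the off-diagonal entries as Dynkin edges (a single edge where a_ij = a_ji = -1; a double or triple edge where a_ij * a_ji = 2 or 3), the diagram is a chain of 4 nodes with a double edge between the middle two (F_4). One simple-root ordering that puts it in standard form is (alpha_3, alpha_2, alpha_4, alpha_1). So the algebra is type F_4.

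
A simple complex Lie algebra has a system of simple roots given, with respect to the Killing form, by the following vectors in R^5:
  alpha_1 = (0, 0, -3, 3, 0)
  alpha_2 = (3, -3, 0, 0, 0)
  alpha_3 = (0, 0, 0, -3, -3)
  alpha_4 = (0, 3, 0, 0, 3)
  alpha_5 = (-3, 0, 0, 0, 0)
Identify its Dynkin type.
Compute the Cartan integers a_ij = 2(alpha_i, alpha_j)/(alpha_j, alpha_j); the resulting 5x5 Cartan matrix is
[[2, 0, -1, 0, 0], [0, 2, 0, -1, -2], [-1, 0, 2, -1, 0], [0, -1, -1, 2, 0], [0, -1, 0, 0, 2]].
The roots have two lengths (squared-length ratio 2:1); the short ones are alpha_{5}. The associated Dynkin diagram is a chain of 5 nodes with a double edge at one end; the terminal node there is the unique short simple root (B_5), so the type is B_5 (the algebra so(11)).

type B_5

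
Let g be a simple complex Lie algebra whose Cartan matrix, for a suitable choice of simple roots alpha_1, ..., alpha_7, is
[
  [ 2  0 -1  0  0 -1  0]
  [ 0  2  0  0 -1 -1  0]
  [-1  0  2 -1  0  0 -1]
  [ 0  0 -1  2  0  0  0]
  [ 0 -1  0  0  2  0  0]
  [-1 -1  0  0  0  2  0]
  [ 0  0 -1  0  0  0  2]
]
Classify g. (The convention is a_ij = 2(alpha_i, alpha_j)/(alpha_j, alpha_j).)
The matrix has rank 7 with 2's on the diagonal. Reading the off-diagonal entries as Dynkin edges (a single edge where a_ij = a_ji = -1; a double or triple edge where a_ij * a_ji = 2 or 3), the diagram is a chain of 5 nodes with a fork of two nodes at one end (D_7). One simple-root ordering that puts it in standard form is (alpha_5, alpha_2, alpha_6, alpha_1, alpha_3, alpha_4, alpha_7). So the algebra is type D_7, i.e. so(14).

D_7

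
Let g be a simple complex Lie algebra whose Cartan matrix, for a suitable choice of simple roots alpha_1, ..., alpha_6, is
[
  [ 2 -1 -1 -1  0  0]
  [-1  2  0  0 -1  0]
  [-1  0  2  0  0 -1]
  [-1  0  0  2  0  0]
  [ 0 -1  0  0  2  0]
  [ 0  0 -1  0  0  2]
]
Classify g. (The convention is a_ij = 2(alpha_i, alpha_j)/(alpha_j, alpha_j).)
The matrix has rank 6 with 2's on the diagonal. Reading the off-diagonal entries as Dynkin edges (a single edge where a_ij = a_ji = -1; a double or triple edge where a_ij * a_ji = 2 or 3), the diagram is a chain of 5 nodes with one extra node attached to the third node from one end (E_6). One simple-root ordering that puts it in standard form is (alpha_6, alpha_4, alpha_3, alpha_1, alpha_2, alpha_5). So the algebra is type E_6.

type E_6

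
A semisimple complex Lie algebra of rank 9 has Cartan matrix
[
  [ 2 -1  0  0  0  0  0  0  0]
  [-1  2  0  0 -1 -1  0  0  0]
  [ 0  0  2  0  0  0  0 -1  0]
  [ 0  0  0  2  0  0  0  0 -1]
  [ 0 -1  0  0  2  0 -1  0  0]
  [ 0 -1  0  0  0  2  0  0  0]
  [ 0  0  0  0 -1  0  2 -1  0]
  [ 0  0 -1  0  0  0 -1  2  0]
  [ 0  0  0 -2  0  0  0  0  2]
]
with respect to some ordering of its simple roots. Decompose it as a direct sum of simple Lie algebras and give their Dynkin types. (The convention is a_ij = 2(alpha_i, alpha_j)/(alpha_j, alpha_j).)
B_2 (so(5)) ⊕ D_7 (so(14))

The diagram associated to this matrix has two connected components: the simple roots {alpha_4, alpha_9} form a chain of 2 nodes with a double edge at one end; the terminal node there is the unique short simple root (B_2), and {alpha_1, alpha_2, alpha_3, alpha_5, alpha_6, alpha_7, alpha_8} form a chain of 5 nodes with a fork of two nodes at one end (D_7). A semisimple Lie algebra decomposes uniquely as the direct sum of simple ideals, one per connected component of its Dynkin diagram, so g ≅ B_2 ⊕ D_7 (dimension 10 + 91 = 101).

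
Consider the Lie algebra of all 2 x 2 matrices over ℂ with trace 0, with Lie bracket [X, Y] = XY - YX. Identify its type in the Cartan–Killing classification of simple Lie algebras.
This is sl(2), which has dimension 2^2 - 1 = 3 and rank 2 - 1 = 1 (a Cartan subalgebra is the diagonal traceless matrices). In the classification of classical Lie algebras, the special linear algebra sl(n+1) has type A_n; here n = 1, so the Dynkin diagram is a chain of 1 nodes with single edges (A_1). Hence the type is A_1.

A_1 (sl(2))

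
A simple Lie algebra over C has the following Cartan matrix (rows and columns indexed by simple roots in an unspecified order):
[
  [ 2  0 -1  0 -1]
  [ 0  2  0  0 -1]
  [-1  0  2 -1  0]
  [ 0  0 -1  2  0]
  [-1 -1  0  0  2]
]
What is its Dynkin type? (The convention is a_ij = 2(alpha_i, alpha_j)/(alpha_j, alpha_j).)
type A_5

The matrix has rank 5 with 2's on the diagonal. Reading the off-diagonal entries as Dynkin edges (a single edge where a_ij = a_ji = -1; a double or triple edge where a_ij * a_ji = 2 or 3), the diagram is a chain of 5 nodes with single edges (A_5). One simple-root ordering that puts it in standard form is (alpha_4, alpha_3, alpha_1, alpha_5, alpha_2). So the algebra is type A_5, i.e. sl(6).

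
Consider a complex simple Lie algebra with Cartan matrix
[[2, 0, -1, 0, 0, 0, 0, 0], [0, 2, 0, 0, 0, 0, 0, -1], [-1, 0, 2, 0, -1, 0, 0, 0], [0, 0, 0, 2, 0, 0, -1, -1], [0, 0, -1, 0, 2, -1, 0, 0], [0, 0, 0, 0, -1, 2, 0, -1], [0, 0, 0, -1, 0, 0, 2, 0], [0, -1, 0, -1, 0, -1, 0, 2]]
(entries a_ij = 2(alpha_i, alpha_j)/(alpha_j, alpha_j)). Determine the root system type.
E8

The matrix has rank 8 with 2's on the diagonal. Reading the off-diagonal entries as Dynkin edges (a single edge where a_ij = a_ji = -1; a double or triple edge where a_ij * a_ji = 2 or 3), the diagram is a chain of 7 nodes with one extra node attached to the third node from one end (E_8). One simple-root ordering that puts it in standard form is (alpha_7, alpha_2, alpha_4, alpha_8, alpha_6, alpha_5, alpha_3, alpha_1). So the algebra is type E_8.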